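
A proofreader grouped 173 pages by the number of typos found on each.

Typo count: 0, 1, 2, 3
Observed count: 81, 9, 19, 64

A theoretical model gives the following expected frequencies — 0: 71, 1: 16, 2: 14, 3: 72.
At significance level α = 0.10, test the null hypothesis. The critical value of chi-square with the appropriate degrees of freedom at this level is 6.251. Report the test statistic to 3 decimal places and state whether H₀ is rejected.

7.146; reject

0: (81 − 71)²/71 = 100/71 = 1.4085
1: (9 − 16)²/16 = 49/16 = 3.0625
2: (19 − 14)²/14 = 25/14 = 1.7857
3: (64 − 72)²/72 = 64/72 = 0.8889
Sum = 7.146
df = 3. Since 7.146 > 6.251, we reject H₀.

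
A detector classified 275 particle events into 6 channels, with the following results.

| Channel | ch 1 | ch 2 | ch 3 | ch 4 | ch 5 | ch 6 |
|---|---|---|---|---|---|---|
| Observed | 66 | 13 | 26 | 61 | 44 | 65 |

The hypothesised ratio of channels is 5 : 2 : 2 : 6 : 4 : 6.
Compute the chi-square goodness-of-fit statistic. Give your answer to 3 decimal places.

Ratio total = 25. Expected counts: 275×5/25 = 55, 275×2/25 = 22, 275×2/25 = 22, 275×6/25 = 66, 275×4/25 = 44, 275×6/25 = 66.
ch 1: (66 − 55)²/55 = 121/55 = 2.2000
ch 2: (13 − 22)²/22 = 81/22 = 3.6818
ch 3: (26 − 22)²/22 = 16/22 = 0.7273
ch 4: (61 − 66)²/66 = 25/66 = 0.3788
ch 5: (44 − 44)²/44 = 0/44 = 0.0000
ch 6: (65 − 66)²/66 = 1/66 = 0.0152
Sum = 7.003

7.003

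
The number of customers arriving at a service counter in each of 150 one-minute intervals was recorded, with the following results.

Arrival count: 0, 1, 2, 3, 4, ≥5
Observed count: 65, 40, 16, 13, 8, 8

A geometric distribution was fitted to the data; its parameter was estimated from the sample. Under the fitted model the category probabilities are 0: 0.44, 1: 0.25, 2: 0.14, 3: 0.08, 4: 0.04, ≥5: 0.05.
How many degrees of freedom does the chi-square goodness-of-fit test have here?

There are k = 6 categories and 1 parameter estimated from the data, so df = 6 − 1 − 1 = 4.

4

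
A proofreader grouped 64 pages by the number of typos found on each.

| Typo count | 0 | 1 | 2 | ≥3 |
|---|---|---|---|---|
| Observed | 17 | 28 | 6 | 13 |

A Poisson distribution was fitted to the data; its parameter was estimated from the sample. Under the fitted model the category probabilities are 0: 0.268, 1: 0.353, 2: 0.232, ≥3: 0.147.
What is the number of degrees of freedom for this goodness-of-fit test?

There are k = 4 categories and 1 parameter estimated from the data, so df = 4 − 1 − 1 = 2.

2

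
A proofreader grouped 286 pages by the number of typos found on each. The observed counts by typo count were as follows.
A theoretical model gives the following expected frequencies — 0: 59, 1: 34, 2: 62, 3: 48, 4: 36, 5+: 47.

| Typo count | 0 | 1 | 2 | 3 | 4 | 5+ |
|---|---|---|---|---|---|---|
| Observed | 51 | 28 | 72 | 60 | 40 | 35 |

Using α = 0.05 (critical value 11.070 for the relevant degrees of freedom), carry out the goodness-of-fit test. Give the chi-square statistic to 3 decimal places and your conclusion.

0: (51 − 59)²/59 = 64/59 = 1.0847
1: (28 − 34)²/34 = 36/34 = 1.0588
2: (72 − 62)²/62 = 100/62 = 1.6129
3: (60 − 48)²/48 = 144/48 = 3.0000
4: (40 − 36)²/36 = 16/36 = 0.4444
5+: (35 − 47)²/47 = 144/47 = 3.0638
Sum = 10.265
df = 5. Since 10.265 < 11.070, we do not reject H₀.

10.265; do not reject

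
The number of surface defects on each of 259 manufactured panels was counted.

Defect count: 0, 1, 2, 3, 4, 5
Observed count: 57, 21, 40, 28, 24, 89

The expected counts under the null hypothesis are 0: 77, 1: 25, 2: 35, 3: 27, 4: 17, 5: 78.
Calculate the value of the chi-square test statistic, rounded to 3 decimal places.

11.020

cat         O        E   (O−E)²/E
0          57       77     5.1948
1          21       25     0.6400
2          40       35     0.7143
3          28       27     0.0370
4          24       17     2.8824
5          89       78     1.5513
Sum = 11.020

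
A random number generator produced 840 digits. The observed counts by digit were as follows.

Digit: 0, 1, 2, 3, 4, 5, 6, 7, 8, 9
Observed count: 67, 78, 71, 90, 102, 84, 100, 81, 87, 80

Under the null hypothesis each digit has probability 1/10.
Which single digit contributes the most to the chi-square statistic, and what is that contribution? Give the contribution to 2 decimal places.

Under H₀ each category has probability 1/10, so each expected count is 840/10 = 84.
cat         O        E   (O−E)²/E
0          67       84      3.440
1          78       84      0.429
2          71       84      2.012
3          90       84      0.429
4         102       84      3.857
5          84       84      0.000
6         100       84      3.048
7          81       84      0.107
8          87       84      0.107
9          80       84      0.190
The largest term is for 4: 3.86.

4, 3.86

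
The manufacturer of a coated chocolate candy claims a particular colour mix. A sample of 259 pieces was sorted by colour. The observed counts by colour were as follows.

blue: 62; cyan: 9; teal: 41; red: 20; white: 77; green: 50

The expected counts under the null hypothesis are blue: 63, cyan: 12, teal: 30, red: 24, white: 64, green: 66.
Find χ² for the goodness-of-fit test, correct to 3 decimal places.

11.985

χ² = (62−63)²/63 + (9−12)²/12 + (41−30)²/30 + (20−24)²/24 + (77−64)²/64 + (50−66)²/66
   = 0.0159 + 0.7500 + 4.0333 + 0.6667 + 2.6406 + 3.8788
Sum = 11.985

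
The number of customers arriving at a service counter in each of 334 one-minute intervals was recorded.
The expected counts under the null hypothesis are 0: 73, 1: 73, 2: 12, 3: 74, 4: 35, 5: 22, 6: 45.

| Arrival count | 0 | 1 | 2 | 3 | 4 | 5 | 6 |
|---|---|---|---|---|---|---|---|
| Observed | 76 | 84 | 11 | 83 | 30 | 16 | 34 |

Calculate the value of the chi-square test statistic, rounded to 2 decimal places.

0: (76 − 73)²/73 = 9/73 = 0.123
1: (84 − 73)²/73 = 121/73 = 1.658
2: (11 − 12)²/12 = 1/12 = 0.083
3: (83 − 74)²/74 = 81/74 = 1.095
4: (30 − 35)²/35 = 25/35 = 0.714
5: (16 − 22)²/22 = 36/22 = 1.636
6: (34 − 45)²/45 = 121/45 = 2.689
Sum = 8.00

8.00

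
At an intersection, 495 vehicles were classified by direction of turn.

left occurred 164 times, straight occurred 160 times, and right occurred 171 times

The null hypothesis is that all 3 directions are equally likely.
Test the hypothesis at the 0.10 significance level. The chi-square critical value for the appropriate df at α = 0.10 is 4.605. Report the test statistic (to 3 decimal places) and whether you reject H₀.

Under H₀ each category has probability 1/3, so each expected count is 495/3 = 165.
cat           O        E   (O−E)²/E
left        164      165     0.0061
straight    160      165     0.1515
right       171      165     0.2182
Sum = 0.376
df = 2. Since 0.376 < 4.605, we do not reject H₀.

0.376; do not reject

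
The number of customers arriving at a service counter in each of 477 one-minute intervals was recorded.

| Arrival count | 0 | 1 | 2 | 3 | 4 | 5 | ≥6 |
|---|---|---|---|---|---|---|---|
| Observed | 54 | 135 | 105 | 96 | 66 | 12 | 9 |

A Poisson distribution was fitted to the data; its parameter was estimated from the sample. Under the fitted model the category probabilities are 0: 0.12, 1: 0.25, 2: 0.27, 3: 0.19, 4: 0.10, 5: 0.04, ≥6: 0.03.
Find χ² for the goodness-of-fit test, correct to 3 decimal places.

18.595

Expected counts E_i = n·p_i: 477×0.12 = 57.24, 477×0.25 = 119.25, 477×0.27 = 128.79, 477×0.19 = 90.63, 477×0.10 = 47.7, 477×0.04 = 19.08, 477×0.03 = 14.31.
cat         O        E   (O−E)²/E
0          54    57.24     0.1834
1         135   119.25     2.0802
2         105   128.79     4.3945
3          96    90.63     0.3182
4          66     47.7     7.0208
5          12    19.08     2.6272
≥6          9    14.31     1.9704
Sum = 18.595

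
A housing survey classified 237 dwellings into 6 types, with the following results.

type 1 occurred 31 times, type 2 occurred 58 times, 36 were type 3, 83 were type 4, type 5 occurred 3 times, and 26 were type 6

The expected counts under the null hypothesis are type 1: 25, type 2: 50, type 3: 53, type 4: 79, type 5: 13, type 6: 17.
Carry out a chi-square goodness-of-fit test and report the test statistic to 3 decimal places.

χ² = (31−25)²/25 + (58−50)²/50 + (36−53)²/53 + (83−79)²/79 + (3−13)²/13 + (26−17)²/17
   = 1.4400 + 1.2800 + 5.4528 + 0.2025 + 7.6923 + 4.7647
Sum = 20.832

20.832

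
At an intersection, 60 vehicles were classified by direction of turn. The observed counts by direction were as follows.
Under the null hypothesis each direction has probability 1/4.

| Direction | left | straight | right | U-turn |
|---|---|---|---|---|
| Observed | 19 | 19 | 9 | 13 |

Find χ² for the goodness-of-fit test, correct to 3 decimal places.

4.800

Expected count for each of the 4 categories: 60/4 = 15.
cat           O        E   (O−E)²/E
left         19       15     1.0667
straight     19       15     1.0667
right         9       15     2.4000
U-turn       13       15     0.2667
Sum = 4.800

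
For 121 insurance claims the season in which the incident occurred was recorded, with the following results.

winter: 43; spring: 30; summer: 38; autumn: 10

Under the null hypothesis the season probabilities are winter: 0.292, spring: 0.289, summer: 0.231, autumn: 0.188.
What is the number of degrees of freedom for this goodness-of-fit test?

There are k = 4 categories and no parameters were estimated from the data, so df = 4 − 1 = 3.

3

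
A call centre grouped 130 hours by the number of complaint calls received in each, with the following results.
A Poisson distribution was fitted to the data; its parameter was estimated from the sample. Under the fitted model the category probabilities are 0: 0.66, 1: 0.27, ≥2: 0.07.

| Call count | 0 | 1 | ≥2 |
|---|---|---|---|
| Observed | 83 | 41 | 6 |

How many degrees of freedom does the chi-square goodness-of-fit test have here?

There are k = 3 categories and 1 parameter estimated from the data, so df = 3 − 1 − 1 = 1.

1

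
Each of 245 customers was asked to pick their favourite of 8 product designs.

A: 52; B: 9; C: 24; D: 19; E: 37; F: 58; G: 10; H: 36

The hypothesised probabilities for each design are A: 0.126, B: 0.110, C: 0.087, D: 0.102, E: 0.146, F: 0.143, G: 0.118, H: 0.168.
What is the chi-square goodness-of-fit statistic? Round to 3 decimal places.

56.304

Expected counts E_i = n·p_i: 245×0.126 = 30.87, 245×0.110 = 26.95, 245×0.087 = 21.315, 245×0.102 = 24.99, 245×0.146 = 35.77, 245×0.143 = 35.035, 245×0.118 = 28.91, 245×0.168 = 41.16.
A: (52 − 30.87)²/30.87 = 446.4769/30.87 = 14.4631
B: (9 − 26.95)²/26.95 = 322.2025/26.95 = 11.9556
C: (24 − 21.315)²/21.315 = 7.209225/21.315 = 0.3382
D: (19 − 24.99)²/24.99 = 35.8801/24.99 = 1.4358
E: (37 − 35.77)²/35.77 = 1.5129/35.77 = 0.0423
F: (58 − 35.035)²/35.035 = 527.391225/35.035 = 15.0533
G: (10 − 28.91)²/28.91 = 357.5881/28.91 = 12.3690
H: (36 − 41.16)²/41.16 = 26.6256/41.16 = 0.6469
Sum = 56.304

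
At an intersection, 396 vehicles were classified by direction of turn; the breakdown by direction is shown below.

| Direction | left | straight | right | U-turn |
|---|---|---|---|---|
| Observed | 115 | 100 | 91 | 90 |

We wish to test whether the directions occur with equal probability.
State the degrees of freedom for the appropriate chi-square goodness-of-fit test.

There are k = 4 categories and no parameters were estimated from the data, so df = 4 − 1 = 3.

3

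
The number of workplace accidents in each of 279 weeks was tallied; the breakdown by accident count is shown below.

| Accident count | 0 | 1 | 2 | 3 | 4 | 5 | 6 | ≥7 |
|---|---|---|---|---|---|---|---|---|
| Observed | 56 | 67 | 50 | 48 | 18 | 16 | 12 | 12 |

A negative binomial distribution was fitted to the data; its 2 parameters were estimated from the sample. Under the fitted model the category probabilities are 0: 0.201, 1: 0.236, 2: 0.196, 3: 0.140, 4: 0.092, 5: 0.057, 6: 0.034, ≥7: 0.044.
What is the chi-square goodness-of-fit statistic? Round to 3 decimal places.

Expected counts E_i = n·p_i: 279×0.201 = 56.079, 279×0.236 = 65.844, 279×0.196 = 54.684, 279×0.140 = 39.06, 279×0.092 = 25.668, 279×0.057 = 15.903, 279×0.034 = 9.486, 279×0.044 = 12.276.
χ² = (56−56.079)²/56.079 + (67−65.844)²/65.844 + (50−54.684)²/54.684 + (48−39.06)²/39.06 + (18−25.668)²/25.668 + (16−15.903)²/15.903 + (12−9.486)²/9.486 + (12−12.276)²/12.276
   = 0.0001 + 0.0203 + 0.4012 + 2.0462 + 2.2907 + 0.0006 + 0.6663 + 0.0062
Sum = 5.432

5.432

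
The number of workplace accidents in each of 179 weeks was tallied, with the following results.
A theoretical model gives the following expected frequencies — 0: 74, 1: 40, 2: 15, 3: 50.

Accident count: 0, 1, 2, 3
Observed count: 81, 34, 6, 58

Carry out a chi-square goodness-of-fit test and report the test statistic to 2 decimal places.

8.24

cat         O        E   (O−E)²/E
0          81       74      0.662
1          34       40      0.900
2           6       15      5.400
3          58       50      1.280
Sum = 8.24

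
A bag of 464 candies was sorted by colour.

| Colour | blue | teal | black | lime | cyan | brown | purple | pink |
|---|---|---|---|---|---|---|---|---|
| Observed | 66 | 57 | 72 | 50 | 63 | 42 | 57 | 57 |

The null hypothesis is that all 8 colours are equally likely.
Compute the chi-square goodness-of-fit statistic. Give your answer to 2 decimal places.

Under H₀ each category has probability 1/8, so each expected count is 464/8 = 58.
χ² = (66−58)²/58 + (57−58)²/58 + (72−58)²/58 + (50−58)²/58 + (63−58)²/58 + (42−58)²/58 + (57−58)²/58 + (57−58)²/58
   = 1.103 + 0.017 + 3.379 + 1.103 + 0.431 + 4.414 + 0.017 + 0.017
Sum = 10.48

10.48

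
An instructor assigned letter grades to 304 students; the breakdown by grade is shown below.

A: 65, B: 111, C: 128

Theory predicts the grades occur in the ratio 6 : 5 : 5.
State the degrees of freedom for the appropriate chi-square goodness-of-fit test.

2

There are k = 3 categories and no parameters were estimated from the data, so df = 3 − 1 = 2.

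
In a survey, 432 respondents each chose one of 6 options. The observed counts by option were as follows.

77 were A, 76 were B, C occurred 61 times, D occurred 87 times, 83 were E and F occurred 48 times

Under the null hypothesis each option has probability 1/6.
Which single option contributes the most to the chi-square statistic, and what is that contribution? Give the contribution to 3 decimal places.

Expected count for each of the 6 categories: 432/6 = 72.
χ² = (77−72)²/72 + (76−72)²/72 + (61−72)²/72 + (87−72)²/72 + (83−72)²/72 + (48−72)²/72
   = 0.3472 + 0.2222 + 1.6806 + 3.1250 + 1.6806 + 8.0000
The largest term is for F: 8.000.

F, 8.000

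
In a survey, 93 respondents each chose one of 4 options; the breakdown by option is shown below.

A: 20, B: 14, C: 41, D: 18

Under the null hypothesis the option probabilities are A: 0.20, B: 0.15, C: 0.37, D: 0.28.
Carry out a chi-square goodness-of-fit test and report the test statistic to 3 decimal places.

Expected counts E_i = n·p_i: 93×0.20 = 18.6, 93×0.15 = 13.95, 93×0.37 = 34.41, 93×0.28 = 26.04.
χ² = (20−18.6)²/18.6 + (14−13.95)²/13.95 + (41−34.41)²/34.41 + (18−26.04)²/26.04
   = 0.1054 + 0.0002 + 1.2621 + 2.4824
Sum = 3.850

3.850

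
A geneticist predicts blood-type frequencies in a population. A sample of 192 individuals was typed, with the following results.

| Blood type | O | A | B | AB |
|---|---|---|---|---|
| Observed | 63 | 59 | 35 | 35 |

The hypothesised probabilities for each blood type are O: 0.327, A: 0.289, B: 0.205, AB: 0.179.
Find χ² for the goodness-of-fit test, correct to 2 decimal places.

Expected counts E_i = n·p_i: 192×0.327 = 62.784, 192×0.289 = 55.488, 192×0.205 = 39.36, 192×0.179 = 34.368.
χ² = (63−62.784)²/62.784 + (59−55.488)²/55.488 + (35−39.36)²/39.36 + (35−34.368)²/34.368
   = 0.001 + 0.222 + 0.483 + 0.012
Sum = 0.72

0.72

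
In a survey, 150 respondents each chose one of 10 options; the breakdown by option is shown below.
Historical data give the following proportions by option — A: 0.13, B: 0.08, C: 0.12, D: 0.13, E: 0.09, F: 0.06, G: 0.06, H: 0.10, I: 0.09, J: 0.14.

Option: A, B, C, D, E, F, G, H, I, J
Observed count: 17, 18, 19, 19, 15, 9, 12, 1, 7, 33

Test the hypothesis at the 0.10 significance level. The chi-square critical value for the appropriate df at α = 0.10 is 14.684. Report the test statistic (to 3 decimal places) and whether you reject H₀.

Expected counts E_i = n·p_i: 150×0.13 = 19.5, 150×0.08 = 12, 150×0.12 = 18, 150×0.13 = 19.5, 150×0.09 = 13.5, 150×0.06 = 9, 150×0.06 = 9, 150×0.10 = 15, 150×0.09 = 13.5, 150×0.14 = 21.
χ² = (17−19.5)²/19.5 + (18−12)²/12 + (19−18)²/18 + (19−19.5)²/19.5 + (15−13.5)²/13.5 + (9−9)²/9 + (12−9)²/9 + (1−15)²/15 + (7−13.5)²/13.5 + (33−21)²/21
   = 0.3205 + 3.0000 + 0.0556 + 0.0128 + 0.1667 + 0.0000 + 1.0000 + 13.0667 + 3.1296 + 6.8571
Sum = 27.609
df = 9. Since 27.609 > 14.684, we reject H₀.

27.609; reject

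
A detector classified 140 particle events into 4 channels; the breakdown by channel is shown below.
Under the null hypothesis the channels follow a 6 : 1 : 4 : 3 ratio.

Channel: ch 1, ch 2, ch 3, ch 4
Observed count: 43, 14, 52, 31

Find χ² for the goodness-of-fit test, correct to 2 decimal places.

Ratio total = 14. Expected counts: 140×6/14 = 60, 140×1/14 = 10, 140×4/14 = 40, 140×3/14 = 30.
cat         O        E   (O−E)²/E
ch 1       43       60      4.817
ch 2       14       10      1.600
ch 3       52       40      3.600
ch 4       31       30      0.033
Sum = 10.05

10.05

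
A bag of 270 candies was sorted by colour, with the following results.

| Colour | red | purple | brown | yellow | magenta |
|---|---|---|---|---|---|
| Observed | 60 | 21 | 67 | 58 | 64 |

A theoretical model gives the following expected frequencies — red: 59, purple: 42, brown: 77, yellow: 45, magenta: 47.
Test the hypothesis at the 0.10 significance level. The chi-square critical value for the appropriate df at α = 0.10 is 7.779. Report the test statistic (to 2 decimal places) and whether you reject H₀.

red: (60 − 59)²/59 = 1/59 = 0.017
purple: (21 − 42)²/42 = 441/42 = 10.500
brown: (67 − 77)²/77 = 100/77 = 1.299
yellow: (58 − 45)²/45 = 169/45 = 3.756
magenta: (64 − 47)²/47 = 289/47 = 6.149
Sum = 21.72
df = 4. Since 21.72 > 7.779, we reject H₀.

21.72; reject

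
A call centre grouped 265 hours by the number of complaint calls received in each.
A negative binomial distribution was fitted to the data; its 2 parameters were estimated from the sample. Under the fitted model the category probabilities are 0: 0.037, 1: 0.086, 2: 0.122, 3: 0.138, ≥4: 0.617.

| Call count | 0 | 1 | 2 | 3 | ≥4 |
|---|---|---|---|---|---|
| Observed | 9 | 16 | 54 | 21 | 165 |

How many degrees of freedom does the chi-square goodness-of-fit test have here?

There are k = 5 categories and 2 parameters estimated from the data, so df = 5 − 1 − 2 = 2.

2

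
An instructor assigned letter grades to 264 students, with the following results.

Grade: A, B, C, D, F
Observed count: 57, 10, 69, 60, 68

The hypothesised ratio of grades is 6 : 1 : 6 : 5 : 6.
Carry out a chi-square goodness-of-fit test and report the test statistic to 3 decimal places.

Ratio total = 24. Expected counts: 264×6/24 = 66, 264×1/24 = 11, 264×6/24 = 66, 264×5/24 = 55, 264×6/24 = 66.
A: (57 − 66)²/66 = 81/66 = 1.2273
B: (10 − 11)²/11 = 1/11 = 0.0909
C: (69 − 66)²/66 = 9/66 = 0.1364
D: (60 − 55)²/55 = 25/55 = 0.4545
F: (68 − 66)²/66 = 4/66 = 0.0606
Sum = 1.970

1.970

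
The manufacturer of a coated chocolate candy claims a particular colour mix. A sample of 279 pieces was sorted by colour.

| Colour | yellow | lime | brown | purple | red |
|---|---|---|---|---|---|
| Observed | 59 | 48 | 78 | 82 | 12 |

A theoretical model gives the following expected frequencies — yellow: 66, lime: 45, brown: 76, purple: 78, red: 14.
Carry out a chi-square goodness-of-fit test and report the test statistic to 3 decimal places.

1.486

yellow: (59 − 66)²/66 = 49/66 = 0.7424
lime: (48 − 45)²/45 = 9/45 = 0.2000
brown: (78 − 76)²/76 = 4/76 = 0.0526
purple: (82 − 78)²/78 = 16/78 = 0.2051
red: (12 − 14)²/14 = 4/14 = 0.2857
Sum = 1.486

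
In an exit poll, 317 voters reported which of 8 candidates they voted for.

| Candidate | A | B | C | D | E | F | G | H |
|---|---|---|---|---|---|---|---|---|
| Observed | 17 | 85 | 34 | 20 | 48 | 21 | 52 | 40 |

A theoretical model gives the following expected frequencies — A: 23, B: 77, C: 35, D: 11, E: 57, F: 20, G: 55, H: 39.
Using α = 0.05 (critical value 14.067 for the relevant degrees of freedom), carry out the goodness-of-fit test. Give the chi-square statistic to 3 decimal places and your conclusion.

A: (17 − 23)²/23 = 36/23 = 1.5652
B: (85 − 77)²/77 = 64/77 = 0.8312
C: (34 − 35)²/35 = 1/35 = 0.0286
D: (20 − 11)²/11 = 81/11 = 7.3636
E: (48 − 57)²/57 = 81/57 = 1.4211
F: (21 − 20)²/20 = 1/20 = 0.0500
G: (52 − 55)²/55 = 9/55 = 0.1636
H: (40 − 39)²/39 = 1/39 = 0.0256
Sum = 11.449
df = 7. Since 11.449 < 14.067, we do not reject H₀.

11.449; do not reject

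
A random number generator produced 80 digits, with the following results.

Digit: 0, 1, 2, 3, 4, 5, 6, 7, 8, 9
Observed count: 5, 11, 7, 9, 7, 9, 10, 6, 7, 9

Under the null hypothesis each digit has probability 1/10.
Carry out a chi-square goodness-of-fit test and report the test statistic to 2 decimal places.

4.00

Expected count for each of the 10 categories: 80/10 = 8.
cat         O        E   (O−E)²/E
0           5        8      1.125
1          11        8      1.125
2           7        8      0.125
3           9        8      0.125
4           7        8      0.125
5           9        8      0.125
6          10        8      0.500
7           6        8      0.500
8           7        8      0.125
9           9        8      0.125
Sum = 4.00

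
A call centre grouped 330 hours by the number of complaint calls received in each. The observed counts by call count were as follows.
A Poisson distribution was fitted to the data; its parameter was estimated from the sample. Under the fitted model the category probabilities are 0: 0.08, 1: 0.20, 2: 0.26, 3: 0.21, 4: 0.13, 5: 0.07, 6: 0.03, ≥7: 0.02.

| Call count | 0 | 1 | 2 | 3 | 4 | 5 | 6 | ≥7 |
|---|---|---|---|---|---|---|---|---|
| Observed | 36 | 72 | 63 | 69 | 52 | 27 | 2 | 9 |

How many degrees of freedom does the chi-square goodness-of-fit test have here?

6

There are k = 8 categories and 1 parameter estimated from the data, so df = 8 − 1 − 1 = 6.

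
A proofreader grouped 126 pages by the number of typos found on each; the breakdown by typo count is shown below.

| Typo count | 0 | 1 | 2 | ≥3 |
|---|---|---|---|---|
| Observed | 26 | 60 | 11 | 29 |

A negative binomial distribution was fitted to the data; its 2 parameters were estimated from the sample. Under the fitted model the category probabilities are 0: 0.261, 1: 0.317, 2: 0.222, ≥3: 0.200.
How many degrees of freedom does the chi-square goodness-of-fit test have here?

There are k = 4 categories and 2 parameters estimated from the data, so df = 4 − 1 − 2 = 1.

1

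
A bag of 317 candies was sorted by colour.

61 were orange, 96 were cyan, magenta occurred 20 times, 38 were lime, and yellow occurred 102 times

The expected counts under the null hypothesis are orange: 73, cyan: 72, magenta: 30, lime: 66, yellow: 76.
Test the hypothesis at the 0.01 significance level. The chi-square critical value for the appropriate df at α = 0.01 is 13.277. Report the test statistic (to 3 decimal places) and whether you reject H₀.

34.079; reject

cat          O        E   (O−E)²/E
orange      61       73     1.9726
cyan        96       72     8.0000
magenta     20       30     3.3333
lime        38       66    11.8788
yellow     102       76     8.8947
Sum = 34.079
df = 4. Since 34.079 > 13.277, we reject H₀.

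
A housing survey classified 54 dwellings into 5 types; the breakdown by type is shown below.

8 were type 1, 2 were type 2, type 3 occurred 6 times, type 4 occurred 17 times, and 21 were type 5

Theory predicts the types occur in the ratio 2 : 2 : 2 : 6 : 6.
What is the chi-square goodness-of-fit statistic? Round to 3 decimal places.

Ratio total = 18. Expected counts: 54×2/18 = 6, 54×2/18 = 6, 54×2/18 = 6, 54×6/18 = 18, 54×6/18 = 18.
cat         O        E   (O−E)²/E
type 1      8        6     0.6667
type 2      2        6     2.6667
type 3      6        6     0.0000
type 4     17       18     0.0556
type 5     21       18     0.5000
Sum = 3.889

3.889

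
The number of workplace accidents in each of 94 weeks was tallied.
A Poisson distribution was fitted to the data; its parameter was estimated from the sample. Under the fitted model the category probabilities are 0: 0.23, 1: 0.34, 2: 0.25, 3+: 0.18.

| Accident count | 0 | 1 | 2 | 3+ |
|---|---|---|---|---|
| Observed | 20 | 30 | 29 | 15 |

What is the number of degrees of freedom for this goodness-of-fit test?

2

There are k = 4 categories and 1 parameter estimated from the data, so df = 4 − 1 − 1 = 2.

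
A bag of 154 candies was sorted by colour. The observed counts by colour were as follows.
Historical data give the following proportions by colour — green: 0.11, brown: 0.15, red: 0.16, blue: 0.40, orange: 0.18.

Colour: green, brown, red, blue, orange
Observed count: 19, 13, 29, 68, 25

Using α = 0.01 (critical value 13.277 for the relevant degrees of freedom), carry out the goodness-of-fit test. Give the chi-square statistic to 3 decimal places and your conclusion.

Expected counts E_i = n·p_i: 154×0.11 = 16.94, 154×0.15 = 23.1, 154×0.16 = 24.64, 154×0.40 = 61.6, 154×0.18 = 27.72.
cat         O        E   (O−E)²/E
green      19    16.94     0.2505
brown      13     23.1     4.4160
red        29    24.64     0.7715
blue       68     61.6     0.6649
orange     25    27.72     0.2669
Sum = 6.370
df = 4. Since 6.370 < 13.277, we do not reject H₀.

6.370; do not reject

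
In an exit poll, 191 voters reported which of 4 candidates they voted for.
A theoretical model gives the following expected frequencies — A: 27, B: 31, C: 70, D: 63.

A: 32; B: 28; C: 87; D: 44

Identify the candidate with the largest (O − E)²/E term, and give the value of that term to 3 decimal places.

D, 5.730

A: (32 − 27)²/27 = 25/27 = 0.9259
B: (28 − 31)²/31 = 9/31 = 0.2903
C: (87 − 70)²/70 = 289/70 = 4.1286
D: (44 − 63)²/63 = 361/63 = 5.7302
The largest term is for D: 5.730.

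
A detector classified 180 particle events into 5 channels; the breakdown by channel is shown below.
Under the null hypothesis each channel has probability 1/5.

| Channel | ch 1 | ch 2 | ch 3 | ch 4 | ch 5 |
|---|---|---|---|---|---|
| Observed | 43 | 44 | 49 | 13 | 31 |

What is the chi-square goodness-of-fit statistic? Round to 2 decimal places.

23.22

Expected count for each of the 5 categories: 180/5 = 36.
ch 1: (43 − 36)²/36 = 49/36 = 1.361
ch 2: (44 − 36)²/36 = 64/36 = 1.778
ch 3: (49 − 36)²/36 = 169/36 = 4.694
ch 4: (13 − 36)²/36 = 529/36 = 14.694
ch 5: (31 − 36)²/36 = 25/36 = 0.694
Sum = 23.22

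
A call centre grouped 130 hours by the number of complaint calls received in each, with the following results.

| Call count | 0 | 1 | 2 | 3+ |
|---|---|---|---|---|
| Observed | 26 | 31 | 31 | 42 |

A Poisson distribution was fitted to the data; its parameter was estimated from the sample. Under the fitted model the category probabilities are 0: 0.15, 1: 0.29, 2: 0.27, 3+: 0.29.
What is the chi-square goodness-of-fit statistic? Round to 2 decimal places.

Expected counts E_i = n·p_i: 130×0.15 = 19.5, 130×0.29 = 37.7, 130×0.27 = 35.1, 130×0.29 = 37.7.
0: (26 − 19.5)²/19.5 = 42.25/19.5 = 2.167
1: (31 − 37.7)²/37.7 = 44.89/37.7 = 1.191
2: (31 − 35.1)²/35.1 = 16.81/35.1 = 0.479
3+: (42 − 37.7)²/37.7 = 18.49/37.7 = 0.490
Sum = 4.33

4.33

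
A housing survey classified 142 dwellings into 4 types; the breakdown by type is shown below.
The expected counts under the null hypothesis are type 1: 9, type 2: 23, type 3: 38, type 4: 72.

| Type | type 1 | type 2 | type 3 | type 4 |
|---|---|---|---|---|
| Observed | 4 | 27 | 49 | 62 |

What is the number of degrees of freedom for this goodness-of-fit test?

There are k = 4 categories and no parameters were estimated from the data, so df = 4 − 1 = 3.

3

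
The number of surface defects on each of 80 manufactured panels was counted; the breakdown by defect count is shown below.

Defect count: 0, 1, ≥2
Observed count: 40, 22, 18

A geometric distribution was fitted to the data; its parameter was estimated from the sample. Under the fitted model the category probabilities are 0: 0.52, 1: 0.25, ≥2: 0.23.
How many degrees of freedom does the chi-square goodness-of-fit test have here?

1

There are k = 3 categories and 1 parameter estimated from the data, so df = 3 − 1 − 1 = 1.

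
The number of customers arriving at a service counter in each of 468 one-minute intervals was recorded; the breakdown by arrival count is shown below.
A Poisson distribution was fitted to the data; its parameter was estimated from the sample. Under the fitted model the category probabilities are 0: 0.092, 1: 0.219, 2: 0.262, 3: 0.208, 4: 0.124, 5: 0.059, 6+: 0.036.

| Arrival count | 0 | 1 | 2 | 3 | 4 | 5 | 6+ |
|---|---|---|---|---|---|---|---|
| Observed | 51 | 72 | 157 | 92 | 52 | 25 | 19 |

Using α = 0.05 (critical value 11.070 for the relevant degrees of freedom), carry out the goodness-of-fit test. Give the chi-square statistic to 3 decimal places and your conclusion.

Expected counts E_i = n·p_i: 468×0.092 = 43.056, 468×0.219 = 102.492, 468×0.262 = 122.616, 468×0.208 = 97.344, 468×0.124 = 58.032, 468×0.059 = 27.612, 468×0.036 = 16.848.
0: (51 − 43.056)²/43.056 = 63.107136/43.056 = 1.4657
1: (72 − 102.492)²/102.492 = 929.762064/102.492 = 9.0716
2: (157 − 122.616)²/122.616 = 1182.259456/122.616 = 9.6420
3: (92 − 97.344)²/97.344 = 28.558336/97.344 = 0.2934
4: (52 − 58.032)²/58.032 = 36.385024/58.032 = 0.6270
5: (25 − 27.612)²/27.612 = 6.822544/27.612 = 0.2471
6+: (19 − 16.848)²/16.848 = 4.631104/16.848 = 0.2749
Sum = 21.622
df = 5. Since 21.622 > 11.070, we reject H₀.

21.622; reject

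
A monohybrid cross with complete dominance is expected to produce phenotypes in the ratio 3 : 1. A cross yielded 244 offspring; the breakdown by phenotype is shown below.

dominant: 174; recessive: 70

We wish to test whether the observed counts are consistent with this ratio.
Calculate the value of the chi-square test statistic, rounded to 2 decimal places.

1.77

Ratio total = 4. Expected counts: 244×3/4 = 183, 244×1/4 = 61.
dominant: (174 − 183)²/183 = 81/183 = 0.443
recessive: (70 − 61)²/61 = 81/61 = 1.328
Sum = 1.77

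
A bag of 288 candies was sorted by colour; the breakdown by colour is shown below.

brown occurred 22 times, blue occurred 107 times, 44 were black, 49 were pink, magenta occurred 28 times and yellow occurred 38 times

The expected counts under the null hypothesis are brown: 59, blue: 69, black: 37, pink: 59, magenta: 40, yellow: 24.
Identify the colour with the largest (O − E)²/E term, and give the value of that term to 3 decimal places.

brown: (22 − 59)²/59 = 1369/59 = 23.2034
blue: (107 − 69)²/69 = 1444/69 = 20.9275
black: (44 − 37)²/37 = 49/37 = 1.3243
pink: (49 − 59)²/59 = 100/59 = 1.6949
magenta: (28 − 40)²/40 = 144/40 = 3.6000
yellow: (38 − 24)²/24 = 196/24 = 8.1667
The largest term is for brown: 23.203.

brown, 23.203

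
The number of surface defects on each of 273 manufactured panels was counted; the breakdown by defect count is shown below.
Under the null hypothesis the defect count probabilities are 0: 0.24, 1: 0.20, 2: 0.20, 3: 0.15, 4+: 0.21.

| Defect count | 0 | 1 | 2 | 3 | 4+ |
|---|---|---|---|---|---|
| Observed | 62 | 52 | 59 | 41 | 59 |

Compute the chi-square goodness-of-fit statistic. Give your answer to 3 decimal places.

0.716

Expected counts E_i = n·p_i: 273×0.24 = 65.52, 273×0.20 = 54.6, 273×0.20 = 54.6, 273×0.15 = 40.95, 273×0.21 = 57.33.
0: (62 − 65.52)²/65.52 = 12.3904/65.52 = 0.1891
1: (52 − 54.6)²/54.6 = 6.76/54.6 = 0.1238
2: (59 − 54.6)²/54.6 = 19.36/54.6 = 0.3546
3: (41 − 40.95)²/40.95 = 0.0025/40.95 = 0.0001
4+: (59 − 57.33)²/57.33 = 2.7889/57.33 = 0.0486
Sum = 0.716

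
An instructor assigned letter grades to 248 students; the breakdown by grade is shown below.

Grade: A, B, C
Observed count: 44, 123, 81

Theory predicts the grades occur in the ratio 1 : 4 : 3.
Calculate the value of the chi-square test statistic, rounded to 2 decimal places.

Ratio total = 8. Expected counts: 248×1/8 = 31, 248×4/8 = 124, 248×3/8 = 93.
A: (44 − 31)²/31 = 169/31 = 5.452
B: (123 − 124)²/124 = 1/124 = 0.008
C: (81 − 93)²/93 = 144/93 = 1.548
Sum = 7.01

7.01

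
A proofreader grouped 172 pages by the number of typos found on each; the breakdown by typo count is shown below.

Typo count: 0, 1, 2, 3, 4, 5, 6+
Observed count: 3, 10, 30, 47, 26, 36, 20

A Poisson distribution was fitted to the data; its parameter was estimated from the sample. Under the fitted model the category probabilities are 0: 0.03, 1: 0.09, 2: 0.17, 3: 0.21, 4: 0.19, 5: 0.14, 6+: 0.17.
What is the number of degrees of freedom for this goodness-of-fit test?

5

There are k = 7 categories and 1 parameter estimated from the data, so df = 7 − 1 − 1 = 5.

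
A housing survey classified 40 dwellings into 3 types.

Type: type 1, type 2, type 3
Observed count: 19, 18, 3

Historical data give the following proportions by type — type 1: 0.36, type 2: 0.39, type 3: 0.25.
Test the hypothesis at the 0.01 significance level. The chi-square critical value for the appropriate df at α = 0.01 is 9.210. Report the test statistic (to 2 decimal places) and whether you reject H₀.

6.74; do not reject

Expected counts E_i = n·p_i: 40×0.36 = 14.4, 40×0.39 = 15.6, 40×0.25 = 10.
cat         O        E   (O−E)²/E
type 1     19     14.4      1.469
type 2     18     15.6      0.369
type 3      3       10      4.900
Sum = 6.74
df = 2. Since 6.74 < 9.210, we do not reject H₀.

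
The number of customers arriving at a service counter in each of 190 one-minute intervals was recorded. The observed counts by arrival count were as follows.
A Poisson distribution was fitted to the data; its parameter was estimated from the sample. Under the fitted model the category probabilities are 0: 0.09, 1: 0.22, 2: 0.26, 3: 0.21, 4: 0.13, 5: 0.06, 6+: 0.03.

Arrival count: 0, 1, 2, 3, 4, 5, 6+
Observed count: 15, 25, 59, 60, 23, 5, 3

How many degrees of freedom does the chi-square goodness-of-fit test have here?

5

There are k = 7 categories and 1 parameter estimated from the data, so df = 7 − 1 − 1 = 5.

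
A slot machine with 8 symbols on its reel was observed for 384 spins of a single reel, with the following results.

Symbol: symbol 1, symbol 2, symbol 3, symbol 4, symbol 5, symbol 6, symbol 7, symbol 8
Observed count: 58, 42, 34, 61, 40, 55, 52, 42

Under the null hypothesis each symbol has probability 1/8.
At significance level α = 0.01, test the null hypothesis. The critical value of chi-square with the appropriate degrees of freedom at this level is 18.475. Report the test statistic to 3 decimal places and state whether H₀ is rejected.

Under H₀ each category has probability 1/8, so each expected count is 384/8 = 48.
χ² = (58−48)²/48 + (42−48)²/48 + (34−48)²/48 + (61−48)²/48 + (40−48)²/48 + (55−48)²/48 + (52−48)²/48 + (42−48)²/48
   = 2.0833 + 0.7500 + 4.0833 + 3.5208 + 1.3333 + 1.0208 + 0.3333 + 0.7500
Sum = 13.875
df = 7. Since 13.875 < 18.475, we do not reject H₀.

13.875; do not reject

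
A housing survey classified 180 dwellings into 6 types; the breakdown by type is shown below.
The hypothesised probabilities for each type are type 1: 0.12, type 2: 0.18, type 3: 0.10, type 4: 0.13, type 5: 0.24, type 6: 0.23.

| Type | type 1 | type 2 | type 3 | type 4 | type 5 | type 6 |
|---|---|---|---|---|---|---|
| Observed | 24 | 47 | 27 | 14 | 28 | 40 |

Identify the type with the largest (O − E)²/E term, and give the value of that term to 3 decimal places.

Expected counts E_i = n·p_i: 180×0.12 = 21.6, 180×0.18 = 32.4, 180×0.10 = 18, 180×0.13 = 23.4, 180×0.24 = 43.2, 180×0.23 = 41.4.
χ² = (24−21.6)²/21.6 + (47−32.4)²/32.4 + (27−18)²/18 + (14−23.4)²/23.4 + (28−43.2)²/43.2 + (40−41.4)²/41.4
   = 0.2667 + 6.5790 + 4.5000 + 3.7761 + 5.3481 + 0.0473
The largest term is for type 2: 6.579.

type 2, 6.579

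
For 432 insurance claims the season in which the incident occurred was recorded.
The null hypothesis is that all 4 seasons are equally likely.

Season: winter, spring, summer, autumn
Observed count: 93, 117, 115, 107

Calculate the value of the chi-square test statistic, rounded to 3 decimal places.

Under H₀ each category has probability 1/4, so each expected count is 432/4 = 108.
winter: (93 − 108)²/108 = 225/108 = 2.0833
spring: (117 − 108)²/108 = 81/108 = 0.7500
summer: (115 − 108)²/108 = 49/108 = 0.4537
autumn: (107 − 108)²/108 = 1/108 = 0.0093
Sum = 3.296

3.296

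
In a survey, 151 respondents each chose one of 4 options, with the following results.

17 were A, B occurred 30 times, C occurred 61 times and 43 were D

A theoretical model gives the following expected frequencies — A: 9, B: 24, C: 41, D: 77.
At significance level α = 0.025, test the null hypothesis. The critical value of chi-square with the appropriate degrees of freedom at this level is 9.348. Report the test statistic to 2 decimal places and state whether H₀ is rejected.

33.38; reject

χ² = (17−9)²/9 + (30−24)²/24 + (61−41)²/41 + (43−77)²/77
   = 7.111 + 1.500 + 9.756 + 15.013
Sum = 33.38
df = 3. Since 33.38 > 9.348, we reject H₀.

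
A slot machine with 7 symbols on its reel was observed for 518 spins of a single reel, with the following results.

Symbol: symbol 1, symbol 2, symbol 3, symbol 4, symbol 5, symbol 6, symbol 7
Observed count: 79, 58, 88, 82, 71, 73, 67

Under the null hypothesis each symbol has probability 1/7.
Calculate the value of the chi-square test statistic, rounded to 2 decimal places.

8.11

Under H₀ each category has probability 1/7, so each expected count is 518/7 = 74.
χ² = (79−74)²/74 + (58−74)²/74 + (88−74)²/74 + (82−74)²/74 + (71−74)²/74 + (73−74)²/74 + (67−74)²/74
   = 0.338 + 3.459 + 2.649 + 0.865 + 0.122 + 0.014 + 0.662
Sum = 8.11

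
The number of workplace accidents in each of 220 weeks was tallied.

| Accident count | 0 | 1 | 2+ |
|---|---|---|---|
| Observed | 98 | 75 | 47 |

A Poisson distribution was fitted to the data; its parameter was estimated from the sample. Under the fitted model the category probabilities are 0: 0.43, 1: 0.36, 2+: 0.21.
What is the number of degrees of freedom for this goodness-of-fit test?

There are k = 3 categories and 1 parameter estimated from the data, so df = 3 − 1 − 1 = 1.

1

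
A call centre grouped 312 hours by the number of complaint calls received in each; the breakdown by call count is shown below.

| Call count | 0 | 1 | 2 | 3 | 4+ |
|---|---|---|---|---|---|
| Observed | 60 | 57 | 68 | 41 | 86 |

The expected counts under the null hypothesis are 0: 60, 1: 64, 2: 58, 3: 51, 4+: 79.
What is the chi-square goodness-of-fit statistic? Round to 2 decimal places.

0: (60 − 60)²/60 = 0/60 = 0.000
1: (57 − 64)²/64 = 49/64 = 0.766
2: (68 − 58)²/58 = 100/58 = 1.724
3: (41 − 51)²/51 = 100/51 = 1.961
4+: (86 − 79)²/79 = 49/79 = 0.620
Sum = 5.07

5.07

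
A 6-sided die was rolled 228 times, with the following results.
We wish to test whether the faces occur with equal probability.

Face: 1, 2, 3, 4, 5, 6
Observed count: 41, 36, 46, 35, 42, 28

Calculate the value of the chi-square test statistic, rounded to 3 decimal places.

Under H₀ each category has probability 1/6, so each expected count is 228/6 = 38.
χ² = (41−38)²/38 + (36−38)²/38 + (46−38)²/38 + (35−38)²/38 + (42−38)²/38 + (28−38)²/38
   = 0.2368 + 0.1053 + 1.6842 + 0.2368 + 0.4211 + 2.6316
Sum = 5.316

5.316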